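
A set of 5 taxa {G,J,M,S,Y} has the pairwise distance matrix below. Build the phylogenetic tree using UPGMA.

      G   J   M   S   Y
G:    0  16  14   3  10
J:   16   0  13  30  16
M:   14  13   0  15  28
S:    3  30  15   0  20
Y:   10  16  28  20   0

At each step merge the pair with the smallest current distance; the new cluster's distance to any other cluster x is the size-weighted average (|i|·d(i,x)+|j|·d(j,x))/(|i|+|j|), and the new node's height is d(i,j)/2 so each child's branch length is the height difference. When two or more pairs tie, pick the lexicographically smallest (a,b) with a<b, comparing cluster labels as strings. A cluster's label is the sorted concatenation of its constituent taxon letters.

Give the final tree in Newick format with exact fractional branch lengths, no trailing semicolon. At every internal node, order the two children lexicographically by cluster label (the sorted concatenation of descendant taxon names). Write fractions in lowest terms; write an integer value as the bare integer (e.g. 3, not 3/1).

iteration 1: select G,S (d=3); attach at lengths (3/2, 3/2); label the merged cluster GS
  updated: d(GS,J)=23, d(GS,M)=29/2, d(GS,Y)=15
iteration 2: select J,M (d=13); attach at lengths (13/2, 13/2); label the merged cluster JM
  updated: d(GS,JM)=75/4, d(JM,Y)=22
iteration 3: select GS,Y (d=15); attach at lengths (6, 15/2); label the merged cluster GSY
  updated: d(GSY,JM)=119/6
iteration 4: select GSY,JM (d=119/6); attach at lengths (29/12, 41/12); label the merged cluster GJMSY
final tree: (((G:3/2,S:3/2):6,Y:15/2):29/12,(J:13/2,M:13/2):41/12)
total length: 106/3

(((G:3/2,S:3/2):6,Y:15/2):29/12,(J:13/2,M:13/2):41/12)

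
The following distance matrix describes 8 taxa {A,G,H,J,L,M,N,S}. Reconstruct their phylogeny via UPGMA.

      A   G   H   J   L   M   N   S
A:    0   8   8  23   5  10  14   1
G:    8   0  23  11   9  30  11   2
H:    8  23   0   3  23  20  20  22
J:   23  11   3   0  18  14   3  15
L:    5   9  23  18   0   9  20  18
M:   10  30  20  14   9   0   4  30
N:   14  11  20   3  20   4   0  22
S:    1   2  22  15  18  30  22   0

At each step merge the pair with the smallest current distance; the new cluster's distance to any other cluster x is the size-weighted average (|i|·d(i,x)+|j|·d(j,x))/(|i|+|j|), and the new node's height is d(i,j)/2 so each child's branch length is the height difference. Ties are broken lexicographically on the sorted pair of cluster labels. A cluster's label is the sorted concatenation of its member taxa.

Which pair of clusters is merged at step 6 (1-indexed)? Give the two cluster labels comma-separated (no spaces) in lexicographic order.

step 1: merge (A,S) at d=1; branch lengths A→1/2, S→1/2; new cluster AS
  updated: d(AS,G)=5, d(AS,H)=15, d(AS,J)=19, d(AS,L)=23/2, d(AS,M)=20, d(AS,N)=18
step 2: merge (H,J) at d=3; branch lengths H→3/2, J→3/2; new cluster HJ
  updated: d(AS,HJ)=17, d(G,HJ)=17, d(HJ,L)=41/2, d(HJ,M)=17, d(HJ,N)=23/2
step 3: merge (M,N) at d=4; branch lengths M→2, N→2; new cluster MN
  updated: d(AS,MN)=19, d(G,MN)=41/2, d(HJ,MN)=57/4, d(L,MN)=29/2
step 4: merge (AS,G) at d=5; branch lengths AS→2, G→5/2; new cluster AGS
  updated: d(AGS,HJ)=17, d(AGS,L)=32/3, d(AGS,MN)=39/2
step 5: merge (AGS,L) at d=32/3; branch lengths AGS→17/6, L→16/3; new cluster AGLS
  updated: d(AGLS,HJ)=143/8, d(AGLS,MN)=73/4
step 6: merge (HJ,MN) at d=57/4; branch lengths HJ→45/8, MN→41/8; new cluster HJMN
  updated: d(AGLS,HJMN)=289/16
step 7: merge (AGLS,HJMN) at d=289/16; branch lengths AGLS→355/96, HJMN→61/32; new cluster AGHJLMNS
final tree: ((((A:1/2,S:1/2):2,G:5/2):17/6,L:16/3):355/96,((H:3/2,J:3/2):45/8,(M:2,N:2):41/8):61/32)
total length: 1777/48

HJ,MN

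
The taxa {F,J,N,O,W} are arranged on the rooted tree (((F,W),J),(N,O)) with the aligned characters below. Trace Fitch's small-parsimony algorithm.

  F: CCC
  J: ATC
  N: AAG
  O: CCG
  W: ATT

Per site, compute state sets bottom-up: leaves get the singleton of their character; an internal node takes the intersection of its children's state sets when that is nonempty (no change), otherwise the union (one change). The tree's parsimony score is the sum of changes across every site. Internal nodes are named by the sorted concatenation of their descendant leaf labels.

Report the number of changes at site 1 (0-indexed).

3

[col 0] FW: children F:{C}, W:{A} ∪→ {A,C}; cost 1
[col 0] FJW: children FW:{A,C}, J:{A} ∩→ {A}; cost 0
[col 0] NO: children N:{A}, O:{C} ∪→ {A,C}; cost 1
[col 0] FJNOW: children FJW:{A}, NO:{A,C} ∩→ {A}; cost 0
[col 1] FW: children F:{C}, W:{T} ∪→ {C,T}; cost 1
[col 1] FJW: children FW:{C,T}, J:{T} ∩→ {T}; cost 0
[col 1] NO: children N:{A}, O:{C} ∪→ {A,C}; cost 1
[col 1] FJNOW: children FJW:{T}, NO:{A,C} ∪→ {A,C,T}; cost 1
[col 2] FW: children F:{C}, W:{T} ∪→ {C,T}; cost 1
[col 2] FJW: children FW:{C,T}, J:{C} ∩→ {C}; cost 0
[col 2] NO: children N:{G}, O:{G} ∩→ {G}; cost 0
[col 2] FJNOW: children FJW:{C}, NO:{G} ∪→ {C,G}; cost 1
per-site changes: [2, 3, 2]; total = 7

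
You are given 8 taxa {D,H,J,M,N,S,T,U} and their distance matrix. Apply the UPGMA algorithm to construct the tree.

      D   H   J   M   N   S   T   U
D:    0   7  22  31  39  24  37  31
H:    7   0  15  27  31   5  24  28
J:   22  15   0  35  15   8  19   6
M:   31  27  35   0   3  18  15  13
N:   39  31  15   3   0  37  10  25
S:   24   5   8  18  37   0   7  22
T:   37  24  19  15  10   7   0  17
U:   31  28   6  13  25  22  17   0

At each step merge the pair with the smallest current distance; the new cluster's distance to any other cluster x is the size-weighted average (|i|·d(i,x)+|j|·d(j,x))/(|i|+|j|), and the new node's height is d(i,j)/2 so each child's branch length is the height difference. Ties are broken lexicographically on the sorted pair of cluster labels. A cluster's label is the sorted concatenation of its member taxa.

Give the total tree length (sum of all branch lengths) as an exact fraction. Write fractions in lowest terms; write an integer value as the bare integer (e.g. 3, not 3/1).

847/15

iteration 1: select M,N (d=3); attach at lengths (3/2, 3/2); label the merged cluster MN
  updated: d(D,MN)=35, d(H,MN)=29, d(J,MN)=25, d(MN,S)=55/2, d(MN,T)=25/2, d(MN,U)=19
iteration 2: select H,S (d=5); attach at lengths (5/2, 5/2); label the merged cluster HS
  updated: d(D,HS)=31/2, d(HS,J)=23/2, d(HS,MN)=113/4, d(HS,T)=31/2, d(HS,U)=25
iteration 3: select J,U (d=6); attach at lengths (3, 3); label the merged cluster JU
  updated: d(D,JU)=53/2, d(HS,JU)=73/4, d(JU,MN)=22, d(JU,T)=18
iteration 4: select MN,T (d=25/2); attach at lengths (19/4, 25/4); label the merged cluster MNT
  updated: d(D,MNT)=107/3, d(HS,MNT)=24, d(JU,MNT)=62/3
iteration 5: select D,HS (d=31/2); attach at lengths (31/4, 21/4); label the merged cluster DHS
  updated: d(DHS,JU)=21, d(DHS,MNT)=251/9
iteration 6: select JU,MNT (d=62/3); attach at lengths (22/3, 49/12); label the merged cluster JMNTU
  updated: d(DHS,JMNTU)=377/15
iteration 7: select DHS,JMNTU (d=377/15); attach at lengths (289/60, 67/30); label the merged cluster DHJMNSTU
final tree: ((D:31/4,(H:5/2,S:5/2):21/4):289/60,((J:3,U:3):22/3,((M:3/2,N:3/2):19/4,T:25/4):49/12):67/30)
total length: 847/15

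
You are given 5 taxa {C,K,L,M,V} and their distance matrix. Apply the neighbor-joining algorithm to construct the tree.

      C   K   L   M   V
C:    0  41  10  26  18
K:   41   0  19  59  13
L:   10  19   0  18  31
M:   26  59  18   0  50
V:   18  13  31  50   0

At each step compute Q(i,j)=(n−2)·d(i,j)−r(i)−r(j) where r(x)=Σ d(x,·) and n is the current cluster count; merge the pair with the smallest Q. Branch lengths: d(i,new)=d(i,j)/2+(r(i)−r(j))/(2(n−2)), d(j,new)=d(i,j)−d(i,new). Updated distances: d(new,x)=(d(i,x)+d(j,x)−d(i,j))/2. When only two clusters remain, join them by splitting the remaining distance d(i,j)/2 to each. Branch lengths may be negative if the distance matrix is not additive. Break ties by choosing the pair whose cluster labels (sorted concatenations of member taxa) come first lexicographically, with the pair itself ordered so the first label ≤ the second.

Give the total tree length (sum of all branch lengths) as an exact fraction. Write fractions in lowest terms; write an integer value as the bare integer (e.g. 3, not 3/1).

iteration 1: select K,V (d=13, Q=-205); attach at lengths (59/6, 19/6); label the merged cluster KV
  updated: d(C,KV)=23, d(KV,L)=37/2, d(KV,M)=48
iteration 2: select C,KV (d=23, Q=-205/2); attach at lengths (31/8, 153/8); label the merged cluster CKV
  updated: d(CKV,L)=11/4, d(CKV,M)=51/2
iteration 3: select CKV,L (d=11/4, Q=-185/4); attach at lengths (41/8, -19/8); label the merged cluster CKLV
  updated: d(CKLV,M)=163/8
iteration 4: select CKLV,M (d=163/8); attach at lengths (163/16, 163/16); label the merged cluster CKLMV
final tree: (((C:31/8,(K:59/6,V:19/6):153/8):41/8,L:-19/8):163/16,M:163/16)
total length: 473/8

473/8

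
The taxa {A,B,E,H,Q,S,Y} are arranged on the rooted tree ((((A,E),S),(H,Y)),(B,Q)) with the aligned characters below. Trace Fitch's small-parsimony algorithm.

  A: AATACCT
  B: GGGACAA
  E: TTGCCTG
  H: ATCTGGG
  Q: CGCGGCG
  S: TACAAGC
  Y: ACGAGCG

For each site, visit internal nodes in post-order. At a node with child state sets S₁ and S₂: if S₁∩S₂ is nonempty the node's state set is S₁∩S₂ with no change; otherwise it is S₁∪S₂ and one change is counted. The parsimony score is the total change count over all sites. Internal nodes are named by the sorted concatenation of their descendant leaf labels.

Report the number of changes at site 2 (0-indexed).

[col 0] AE: children A:{A}, E:{T} ∪→ {A,T}; cost 1
[col 0] AES: children AE:{A,T}, S:{T} ∩→ {T}; cost 0
[col 0] HY: children H:{A}, Y:{A} ∩→ {A}; cost 0
[col 0] AEHSY: children AES:{T}, HY:{A} ∪→ {A,T}; cost 1
[col 0] BQ: children B:{G}, Q:{C} ∪→ {C,G}; cost 1
[col 0] ABEHQSY: children AEHSY:{A,T}, BQ:{C,G} ∪→ {A,C,G,T}; cost 1
[col 1] AE: children A:{A}, E:{T} ∪→ {A,T}; cost 1
[col 1] AES: children AE:{A,T}, S:{A} ∩→ {A}; cost 0
[col 1] HY: children H:{T}, Y:{C} ∪→ {C,T}; cost 1
[col 1] AEHSY: children AES:{A}, HY:{C,T} ∪→ {A,C,T}; cost 1
[col 1] BQ: children B:{G}, Q:{G} ∩→ {G}; cost 0
[col 1] ABEHQSY: children AEHSY:{A,C,T}, BQ:{G} ∪→ {A,C,G,T}; cost 1
[col 2] AE: children A:{T}, E:{G} ∪→ {G,T}; cost 1
[col 2] AES: children AE:{G,T}, S:{C} ∪→ {C,G,T}; cost 1
[col 2] HY: children H:{C}, Y:{G} ∪→ {C,G}; cost 1
[col 2] AEHSY: children AES:{C,G,T}, HY:{C,G} ∩→ {C,G}; cost 0
[col 2] BQ: children B:{G}, Q:{C} ∪→ {C,G}; cost 1
[col 2] ABEHQSY: children AEHSY:{C,G}, BQ:{C,G} ∩→ {C,G}; cost 0
[col 3] AE: children A:{A}, E:{C} ∪→ {A,C}; cost 1
[col 3] AES: children AE:{A,C}, S:{A} ∩→ {A}; cost 0
[col 3] HY: children H:{T}, Y:{A} ∪→ {A,T}; cost 1
[col 3] AEHSY: children AES:{A}, HY:{A,T} ∩→ {A}; cost 0
[col 3] BQ: children B:{A}, Q:{G} ∪→ {A,G}; cost 1
[col 3] ABEHQSY: children AEHSY:{A}, BQ:{A,G} ∩→ {A}; cost 0
[col 4] AE: children A:{C}, E:{C} ∩→ {C}; cost 0
[col 4] AES: children AE:{C}, S:{A} ∪→ {A,C}; cost 1
[col 4] HY: children H:{G}, Y:{G} ∩→ {G}; cost 0
[col 4] AEHSY: children AES:{A,C}, HY:{G} ∪→ {A,C,G}; cost 1
[col 4] BQ: children B:{C}, Q:{G} ∪→ {C,G}; cost 1
[col 4] ABEHQSY: children AEHSY:{A,C,G}, BQ:{C,G} ∩→ {C,G}; cost 0
[col 5] AE: children A:{C}, E:{T} ∪→ {C,T}; cost 1
[col 5] AES: children AE:{C,T}, S:{G} ∪→ {C,G,T}; cost 1
[col 5] HY: children H:{G}, Y:{C} ∪→ {C,G}; cost 1
[col 5] AEHSY: children AES:{C,G,T}, HY:{C,G} ∩→ {C,G}; cost 0
[col 5] BQ: children B:{A}, Q:{C} ∪→ {A,C}; cost 1
[col 5] ABEHQSY: children AEHSY:{C,G}, BQ:{A,C} ∩→ {C}; cost 0
[col 6] AE: children A:{T}, E:{G} ∪→ {G,T}; cost 1
[col 6] AES: children AE:{G,T}, S:{C} ∪→ {C,G,T}; cost 1
[col 6] HY: children H:{G}, Y:{G} ∩→ {G}; cost 0
[col 6] AEHSY: children AES:{C,G,T}, HY:{G} ∩→ {G}; cost 0
[col 6] BQ: children B:{A}, Q:{G} ∪→ {A,G}; cost 1
[col 6] ABEHQSY: children AEHSY:{G}, BQ:{A,G} ∩→ {G}; cost 0
per-site changes: [4, 4, 4, 3, 3, 4, 3]; total = 25

4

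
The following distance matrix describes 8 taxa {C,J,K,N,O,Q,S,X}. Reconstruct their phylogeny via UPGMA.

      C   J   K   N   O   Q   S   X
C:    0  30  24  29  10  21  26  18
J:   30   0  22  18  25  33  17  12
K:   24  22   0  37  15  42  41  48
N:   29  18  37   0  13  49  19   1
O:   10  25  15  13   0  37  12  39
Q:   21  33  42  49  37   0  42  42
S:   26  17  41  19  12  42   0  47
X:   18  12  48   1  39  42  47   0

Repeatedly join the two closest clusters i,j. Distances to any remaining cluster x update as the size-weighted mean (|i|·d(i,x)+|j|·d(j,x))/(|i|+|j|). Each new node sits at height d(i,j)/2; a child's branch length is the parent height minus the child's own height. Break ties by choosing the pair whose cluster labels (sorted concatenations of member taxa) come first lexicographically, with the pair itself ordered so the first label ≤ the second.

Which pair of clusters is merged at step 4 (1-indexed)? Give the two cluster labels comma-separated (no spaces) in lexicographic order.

CO,S

step 1: merge (N,X) at d=1; branch lengths N→1/2, X→1/2; new cluster NX
  updated: d(C,NX)=47/2, d(J,NX)=15, d(K,NX)=85/2, d(NX,O)=26, d(NX,Q)=91/2, d(NX,S)=33
step 2: merge (C,O) at d=10; branch lengths C→5, O→5; new cluster CO
  updated: d(CO,J)=55/2, d(CO,K)=39/2, d(CO,NX)=99/4, d(CO,Q)=29, d(CO,S)=19
step 3: merge (J,NX) at d=15; branch lengths J→15/2, NX→7; new cluster JNX
  updated: d(CO,JNX)=77/3, d(JNX,K)=107/3, d(JNX,Q)=124/3, d(JNX,S)=83/3
step 4: merge (CO,S) at d=19; branch lengths CO→9/2, S→19/2; new cluster COS
  updated: d(COS,JNX)=79/3, d(COS,K)=80/3, d(COS,Q)=100/3
step 5: merge (COS,JNX) at d=79/3; branch lengths COS→11/3, JNX→17/3; new cluster CJNOSX
  updated: d(CJNOSX,K)=187/6, d(CJNOSX,Q)=112/3
step 6: merge (CJNOSX,K) at d=187/6; branch lengths CJNOSX→29/12, K→187/12; new cluster CJKNOSX
  updated: d(CJKNOSX,Q)=38
step 7: merge (CJKNOSX,Q) at d=38; branch lengths CJKNOSX→41/12, Q→19; new cluster CJKNOQSX
final tree: (((((C:5,O:5):9/2,S:19/2):11/3,(J:15/2,(N:1/2,X:1/2):7):17/3):29/12,K:187/12):41/12,Q:19)
total length: 357/4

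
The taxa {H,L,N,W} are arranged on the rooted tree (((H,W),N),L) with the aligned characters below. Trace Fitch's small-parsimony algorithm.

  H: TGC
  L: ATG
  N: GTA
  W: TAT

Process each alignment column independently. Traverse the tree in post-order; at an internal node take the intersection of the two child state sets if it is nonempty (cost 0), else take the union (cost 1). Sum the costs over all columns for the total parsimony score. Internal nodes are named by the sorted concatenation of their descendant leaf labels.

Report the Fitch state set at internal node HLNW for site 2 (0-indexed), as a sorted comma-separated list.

A,C,G,T

[col 0] HW: children H:{T}, W:{T} ∩→ {T}; cost 0
[col 0] HNW: children HW:{T}, N:{G} ∪→ {G,T}; cost 1
[col 0] HLNW: children HNW:{G,T}, L:{A} ∪→ {A,G,T}; cost 1
[col 1] HW: children H:{G}, W:{A} ∪→ {A,G}; cost 1
[col 1] HNW: children HW:{A,G}, N:{T} ∪→ {A,G,T}; cost 1
[col 1] HLNW: children HNW:{A,G,T}, L:{T} ∩→ {T}; cost 0
[col 2] HW: children H:{C}, W:{T} ∪→ {C,T}; cost 1
[col 2] HNW: children HW:{C,T}, N:{A} ∪→ {A,C,T}; cost 1
[col 2] HLNW: children HNW:{A,C,T}, L:{G} ∪→ {A,C,G,T}; cost 1
per-site changes: [2, 2, 3]; total = 7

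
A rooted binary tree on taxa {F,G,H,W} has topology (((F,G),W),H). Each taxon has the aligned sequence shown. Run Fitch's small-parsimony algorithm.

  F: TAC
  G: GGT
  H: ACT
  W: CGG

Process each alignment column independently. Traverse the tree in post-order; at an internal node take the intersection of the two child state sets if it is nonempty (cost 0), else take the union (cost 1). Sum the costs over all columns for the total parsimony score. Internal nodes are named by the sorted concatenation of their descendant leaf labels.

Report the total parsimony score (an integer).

7

FG@0: {T} ∪ {G} = {G,T} (union, +1)
FGW@0: {G,T} ∪ {C} = {C,G,T} (union, +1)
FGHW@0: {C,G,T} ∪ {A} = {A,C,G,T} (union, +1)
FG@1: {A} ∪ {G} = {A,G} (union, +1)
FGW@1: {A,G} ∩ {G} = {G} (intersection, +0)
FGHW@1: {G} ∪ {C} = {C,G} (union, +1)
FG@2: {C} ∪ {T} = {C,T} (union, +1)
FGW@2: {C,T} ∪ {G} = {C,G,T} (union, +1)
FGHW@2: {C,G,T} ∩ {T} = {T} (intersection, +0)
per-site changes: [3, 2, 2]; total = 7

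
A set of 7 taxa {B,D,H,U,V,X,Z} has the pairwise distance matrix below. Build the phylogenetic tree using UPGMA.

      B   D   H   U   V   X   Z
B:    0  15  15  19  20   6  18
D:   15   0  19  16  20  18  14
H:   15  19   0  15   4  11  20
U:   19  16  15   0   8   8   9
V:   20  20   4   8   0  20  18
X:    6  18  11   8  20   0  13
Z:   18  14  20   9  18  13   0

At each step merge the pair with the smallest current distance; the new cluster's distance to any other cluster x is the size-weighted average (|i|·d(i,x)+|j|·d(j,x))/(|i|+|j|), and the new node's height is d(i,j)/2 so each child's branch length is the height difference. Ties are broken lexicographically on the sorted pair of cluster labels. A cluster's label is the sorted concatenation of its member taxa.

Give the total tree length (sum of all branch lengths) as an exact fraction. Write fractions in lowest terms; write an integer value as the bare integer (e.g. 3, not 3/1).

step 1: merge (H,V) at d=4; branch lengths H→2, V→2; new cluster HV
  updated: d(B,HV)=35/2, d(D,HV)=39/2, d(HV,U)=23/2, d(HV,X)=31/2, d(HV,Z)=19
step 2: merge (B,X) at d=6; branch lengths B→3, X→3; new cluster BX
  updated: d(BX,D)=33/2, d(BX,HV)=33/2, d(BX,U)=27/2, d(BX,Z)=31/2
step 3: merge (U,Z) at d=9; branch lengths U→9/2, Z→9/2; new cluster UZ
  updated: d(BX,UZ)=29/2, d(D,UZ)=15, d(HV,UZ)=61/4
step 4: merge (BX,UZ) at d=29/2; branch lengths BX→17/4, UZ→11/4; new cluster BUXZ
  updated: d(BUXZ,D)=63/4, d(BUXZ,HV)=127/8
step 5: merge (BUXZ,D) at d=63/4; branch lengths BUXZ→5/8, D→63/8; new cluster BDUXZ
  updated: d(BDUXZ,HV)=83/5
step 6: merge (BDUXZ,HV) at d=83/5; branch lengths BDUXZ→17/40, HV→63/10; new cluster BDHUVXZ
final tree: ((((B:3,X:3):17/4,(U:9/2,Z:9/2):11/4):5/8,D:63/8):17/40,(H:2,V:2):63/10)
total length: 1649/40

1649/40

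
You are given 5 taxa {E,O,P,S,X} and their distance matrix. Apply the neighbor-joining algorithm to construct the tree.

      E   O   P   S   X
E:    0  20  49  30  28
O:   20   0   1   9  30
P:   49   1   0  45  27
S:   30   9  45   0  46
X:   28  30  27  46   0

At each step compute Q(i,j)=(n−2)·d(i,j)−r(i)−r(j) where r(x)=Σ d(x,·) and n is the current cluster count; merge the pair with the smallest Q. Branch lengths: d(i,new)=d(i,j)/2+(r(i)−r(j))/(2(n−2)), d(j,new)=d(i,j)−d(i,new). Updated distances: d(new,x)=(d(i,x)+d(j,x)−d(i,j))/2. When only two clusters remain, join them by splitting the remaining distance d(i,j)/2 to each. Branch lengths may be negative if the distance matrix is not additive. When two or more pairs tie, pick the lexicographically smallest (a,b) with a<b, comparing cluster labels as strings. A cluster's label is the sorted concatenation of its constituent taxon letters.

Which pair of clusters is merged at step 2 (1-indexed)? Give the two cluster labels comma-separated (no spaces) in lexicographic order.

E,X

step 1: merge (O,P) at d=1, Q=-179; branch lengths O→-59/6, P→65/6; new cluster OP
  updated: d(E,OP)=34, d(OP,S)=53/2, d(OP,X)=28
step 2: merge (E,X) at d=28, Q=-138; branch lengths E→23/2, X→33/2; new cluster EX
  updated: d(EX,OP)=17, d(EX,S)=24
step 3: merge (EX,OP) at d=17, Q=-135/2; branch lengths EX→29/4, OP→39/4; new cluster EOPX
  updated: d(EOPX,S)=67/4
step 4: merge (EOPX,S) at d=67/4; branch lengths EOPX→67/8, S→67/8; new cluster EOPSX
final tree: (((E:23/2,X:33/2):29/4,(O:-59/6,P:65/6):39/4):67/8,S:67/8)
total length: 251/4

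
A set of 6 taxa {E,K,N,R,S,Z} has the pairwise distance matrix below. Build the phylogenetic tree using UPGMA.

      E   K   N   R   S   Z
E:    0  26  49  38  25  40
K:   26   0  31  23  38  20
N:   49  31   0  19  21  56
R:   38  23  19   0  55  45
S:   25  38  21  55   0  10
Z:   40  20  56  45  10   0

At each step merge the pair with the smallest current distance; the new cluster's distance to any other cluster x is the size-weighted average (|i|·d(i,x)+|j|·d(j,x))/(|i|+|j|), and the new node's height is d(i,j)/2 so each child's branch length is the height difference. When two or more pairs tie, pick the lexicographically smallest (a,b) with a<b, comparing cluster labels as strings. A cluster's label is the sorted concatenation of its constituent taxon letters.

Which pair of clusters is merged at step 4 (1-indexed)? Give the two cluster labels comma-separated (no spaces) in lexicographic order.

EK,SZ

1. join S+Z (d=10) ⇒ SZ; edges |S|=5, |Z|=5
  updated: d(E,SZ)=65/2, d(K,SZ)=29, d(N,SZ)=77/2, d(R,SZ)=50
2. join N+R (d=19) ⇒ NR; edges |N|=19/2, |R|=19/2
  updated: d(E,NR)=87/2, d(K,NR)=27, d(NR,SZ)=177/4
3. join E+K (d=26) ⇒ EK; edges |E|=13, |K|=13
  updated: d(EK,NR)=141/4, d(EK,SZ)=123/4
4. join EK+SZ (d=123/4) ⇒ EKSZ; edges |EK|=19/8, |SZ|=83/8
  updated: d(EKSZ,NR)=159/4
5. join EKSZ+NR (d=159/4) ⇒ EKNRSZ; edges |EKSZ|=9/2, |NR|=83/8
final tree: (((E:13,K:13):19/8,(S:5,Z:5):83/8):9/2,(N:19/2,R:19/2):83/8)
total length: 661/8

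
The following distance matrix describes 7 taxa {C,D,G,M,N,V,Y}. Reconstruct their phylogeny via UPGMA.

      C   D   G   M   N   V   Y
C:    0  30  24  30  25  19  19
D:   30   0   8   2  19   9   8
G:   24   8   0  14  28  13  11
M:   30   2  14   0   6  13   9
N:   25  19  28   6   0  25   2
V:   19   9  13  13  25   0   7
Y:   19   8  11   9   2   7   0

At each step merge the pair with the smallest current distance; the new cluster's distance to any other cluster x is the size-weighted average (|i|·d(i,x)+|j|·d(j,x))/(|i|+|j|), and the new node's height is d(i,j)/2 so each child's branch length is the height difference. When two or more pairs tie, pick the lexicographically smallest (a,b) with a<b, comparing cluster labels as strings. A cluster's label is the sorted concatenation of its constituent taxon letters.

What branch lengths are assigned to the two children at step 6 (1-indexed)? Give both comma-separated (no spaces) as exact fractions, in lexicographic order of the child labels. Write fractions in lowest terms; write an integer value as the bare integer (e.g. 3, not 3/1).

49/4,81/16

iteration 1: select D,M (d=2); attach at lengths (1, 1); label the merged cluster DM
  updated: d(C,DM)=30, d(DM,G)=11, d(DM,N)=25/2, d(DM,V)=11, d(DM,Y)=17/2
iteration 2: select N,Y (d=2); attach at lengths (1, 1); label the merged cluster NY
  updated: d(C,NY)=22, d(DM,NY)=21/2, d(G,NY)=39/2, d(NY,V)=16
iteration 3: select DM,NY (d=21/2); attach at lengths (17/4, 17/4); label the merged cluster DMNY
  updated: d(C,DMNY)=26, d(DMNY,G)=61/4, d(DMNY,V)=27/2
iteration 4: select G,V (d=13); attach at lengths (13/2, 13/2); label the merged cluster GV
  updated: d(C,GV)=43/2, d(DMNY,GV)=115/8
iteration 5: select DMNY,GV (d=115/8); attach at lengths (31/16, 11/16); label the merged cluster DGMNVY
  updated: d(C,DGMNVY)=49/2
iteration 6: select C,DGMNVY (d=49/2); attach at lengths (49/4, 81/16); label the merged cluster CDGMNVY
final tree: (C:49/4,(((D:1,M:1):17/4,(N:1,Y:1):17/4):31/16,(G:13/2,V:13/2):11/16):81/16)
total length: 727/16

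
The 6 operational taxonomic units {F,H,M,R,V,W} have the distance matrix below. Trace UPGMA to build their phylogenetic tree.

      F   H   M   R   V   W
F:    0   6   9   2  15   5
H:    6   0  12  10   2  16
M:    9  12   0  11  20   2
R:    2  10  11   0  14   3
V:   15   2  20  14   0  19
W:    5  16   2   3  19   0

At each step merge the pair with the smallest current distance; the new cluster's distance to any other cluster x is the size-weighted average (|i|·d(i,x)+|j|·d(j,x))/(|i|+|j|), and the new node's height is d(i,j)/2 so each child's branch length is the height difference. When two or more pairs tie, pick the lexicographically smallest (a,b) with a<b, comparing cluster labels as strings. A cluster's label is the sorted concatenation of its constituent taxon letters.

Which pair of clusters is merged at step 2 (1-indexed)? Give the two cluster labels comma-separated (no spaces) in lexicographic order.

H,V

iteration 1: select F,R (d=2); attach at lengths (1, 1); label the merged cluster FR
  updated: d(FR,H)=8, d(FR,M)=10, d(FR,V)=29/2, d(FR,W)=4
iteration 2: select H,V (d=2); attach at lengths (1, 1); label the merged cluster HV
  updated: d(FR,HV)=45/4, d(HV,M)=16, d(HV,W)=35/2
iteration 3: select M,W (d=2); attach at lengths (1, 1); label the merged cluster MW
  updated: d(FR,MW)=7, d(HV,MW)=67/4
iteration 4: select FR,MW (d=7); attach at lengths (5/2, 5/2); label the merged cluster FMRW
  updated: d(FMRW,HV)=14
iteration 5: select FMRW,HV (d=14); attach at lengths (7/2, 6); label the merged cluster FHMRVW
final tree: (((F:1,R:1):5/2,(M:1,W:1):5/2):7/2,(H:1,V:1):6)
total length: 41/2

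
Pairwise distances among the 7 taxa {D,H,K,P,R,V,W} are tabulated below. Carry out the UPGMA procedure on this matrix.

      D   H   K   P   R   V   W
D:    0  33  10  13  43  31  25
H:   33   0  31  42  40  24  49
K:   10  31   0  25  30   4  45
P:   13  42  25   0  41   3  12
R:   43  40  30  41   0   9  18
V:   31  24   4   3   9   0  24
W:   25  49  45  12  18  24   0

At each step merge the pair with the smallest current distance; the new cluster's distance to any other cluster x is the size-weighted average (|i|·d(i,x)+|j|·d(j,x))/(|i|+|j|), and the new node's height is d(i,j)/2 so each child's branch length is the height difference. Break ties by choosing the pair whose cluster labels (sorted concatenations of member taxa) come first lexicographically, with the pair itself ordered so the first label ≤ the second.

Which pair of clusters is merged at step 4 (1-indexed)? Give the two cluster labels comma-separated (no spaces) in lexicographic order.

step 1: merge (P,V) at d=3; branch lengths P→3/2, V→3/2; new cluster PV
  updated: d(D,PV)=22, d(H,PV)=33, d(K,PV)=29/2, d(PV,R)=25, d(PV,W)=18
step 2: merge (D,K) at d=10; branch lengths D→5, K→5; new cluster DK
  updated: d(DK,H)=32, d(DK,PV)=73/4, d(DK,R)=73/2, d(DK,W)=35
step 3: merge (PV,W) at d=18; branch lengths PV→15/2, W→9; new cluster PVW
  updated: d(DK,PVW)=143/6, d(H,PVW)=115/3, d(PVW,R)=68/3
step 4: merge (PVW,R) at d=68/3; branch lengths PVW→7/3, R→34/3; new cluster PRVW
  updated: d(DK,PRVW)=27, d(H,PRVW)=155/4
step 5: merge (DK,PRVW) at d=27; branch lengths DK→17/2, PRVW→13/6; new cluster DKPRVW
  updated: d(DKPRVW,H)=73/2
step 6: merge (DKPRVW,H) at d=73/2; branch lengths DKPRVW→19/4, H→73/4; new cluster DHKPRVW
final tree: (((D:5,K:5):17/2,(((P:3/2,V:3/2):15/2,W:9):7/3,R:34/3):13/6):19/4,H:73/4)
total length: 461/6

PVW,R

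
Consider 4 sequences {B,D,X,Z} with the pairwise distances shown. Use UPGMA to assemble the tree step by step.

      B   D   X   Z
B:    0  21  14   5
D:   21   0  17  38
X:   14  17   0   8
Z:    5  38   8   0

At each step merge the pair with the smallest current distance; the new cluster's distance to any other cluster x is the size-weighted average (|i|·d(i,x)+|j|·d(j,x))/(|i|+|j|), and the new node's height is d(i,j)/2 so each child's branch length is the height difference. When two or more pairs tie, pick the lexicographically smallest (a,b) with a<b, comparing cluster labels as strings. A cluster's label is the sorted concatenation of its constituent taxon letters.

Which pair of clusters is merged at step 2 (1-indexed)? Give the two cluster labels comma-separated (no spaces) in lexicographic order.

1. join B+Z (d=5) ⇒ BZ; edges |B|=5/2, |Z|=5/2
  updated: d(BZ,D)=59/2, d(BZ,X)=11
2. join BZ+X (d=11) ⇒ BXZ; edges |BZ|=3, |X|=11/2
  updated: d(BXZ,D)=76/3
3. join BXZ+D (d=76/3) ⇒ BDXZ; edges |BXZ|=43/6, |D|=38/3
final tree: (((B:5/2,Z:5/2):3,X:11/2):43/6,D:38/3)
total length: 100/3

BZ,X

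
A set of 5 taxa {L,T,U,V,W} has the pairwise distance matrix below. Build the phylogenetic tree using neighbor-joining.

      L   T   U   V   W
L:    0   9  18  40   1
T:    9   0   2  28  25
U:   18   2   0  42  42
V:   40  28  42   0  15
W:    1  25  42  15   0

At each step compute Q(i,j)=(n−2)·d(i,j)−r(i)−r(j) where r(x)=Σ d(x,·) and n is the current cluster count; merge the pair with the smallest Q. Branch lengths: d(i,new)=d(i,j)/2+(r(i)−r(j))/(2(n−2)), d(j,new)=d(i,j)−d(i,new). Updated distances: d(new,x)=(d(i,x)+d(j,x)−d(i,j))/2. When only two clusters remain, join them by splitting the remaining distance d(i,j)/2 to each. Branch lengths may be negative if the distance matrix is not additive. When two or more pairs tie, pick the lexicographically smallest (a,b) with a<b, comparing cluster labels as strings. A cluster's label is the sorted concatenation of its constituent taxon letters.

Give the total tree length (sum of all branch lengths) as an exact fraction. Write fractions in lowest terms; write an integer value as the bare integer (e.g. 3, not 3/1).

step 1: merge (V,W) at d=15, Q=-163; branch lengths V→29/2, W→1/2; new cluster VW
  updated: d(L,VW)=13, d(T,VW)=19, d(U,VW)=69/2
step 2: merge (L,VW) at d=13, Q=-161/2; branch lengths L→-1/8, VW→105/8; new cluster LVW
  updated: d(LVW,T)=15/2, d(LVW,U)=79/4
step 3: merge (LVW,T) at d=15/2, Q=-117/4; branch lengths LVW→101/8, T→-41/8; new cluster LTVW
  updated: d(LTVW,U)=57/8
step 4: merge (LTVW,U) at d=57/8; branch lengths LTVW→57/16, U→57/16; new cluster LTUVW
final tree: (((L:-1/8,(V:29/2,W:1/2):105/8):101/8,T:-41/8):57/16,U:57/16)
total length: 341/8

341/8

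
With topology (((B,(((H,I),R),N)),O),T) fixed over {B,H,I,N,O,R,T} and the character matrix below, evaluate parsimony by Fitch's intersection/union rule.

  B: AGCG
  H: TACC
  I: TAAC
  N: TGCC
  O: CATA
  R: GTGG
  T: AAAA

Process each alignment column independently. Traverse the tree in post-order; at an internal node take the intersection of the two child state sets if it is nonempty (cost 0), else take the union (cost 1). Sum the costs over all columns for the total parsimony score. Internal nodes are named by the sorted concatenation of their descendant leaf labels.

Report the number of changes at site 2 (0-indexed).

4

site 0, node HI: H={T} ∩ I={T} → {T} (+0)
site 0, node HIR: HI={T} ∪ R={G} → {G,T} (+1)
site 0, node HINR: HIR={G,T} ∩ N={T} → {T} (+0)
site 0, node BHINR: B={A} ∪ HINR={T} → {A,T} (+1)
site 0, node BHINOR: BHINR={A,T} ∪ O={C} → {A,C,T} (+1)
site 0, node BHINORT: BHINOR={A,C,T} ∩ T={A} → {A} (+0)
site 1, node HI: H={A} ∩ I={A} → {A} (+0)
site 1, node HIR: HI={A} ∪ R={T} → {A,T} (+1)
site 1, node HINR: HIR={A,T} ∪ N={G} → {A,G,T} (+1)
site 1, node BHINR: B={G} ∩ HINR={A,G,T} → {G} (+0)
site 1, node BHINOR: BHINR={G} ∪ O={A} → {A,G} (+1)
site 1, node BHINORT: BHINOR={A,G} ∩ T={A} → {A} (+0)
site 2, node HI: H={C} ∪ I={A} → {A,C} (+1)
site 2, node HIR: HI={A,C} ∪ R={G} → {A,C,G} (+1)
site 2, node HINR: HIR={A,C,G} ∩ N={C} → {C} (+0)
site 2, node BHINR: B={C} ∩ HINR={C} → {C} (+0)
site 2, node BHINOR: BHINR={C} ∪ O={T} → {C,T} (+1)
site 2, node BHINORT: BHINOR={C,T} ∪ T={A} → {A,C,T} (+1)
site 3, node HI: H={C} ∩ I={C} → {C} (+0)
site 3, node HIR: HI={C} ∪ R={G} → {C,G} (+1)
site 3, node HINR: HIR={C,G} ∩ N={C} → {C} (+0)
site 3, node BHINR: B={G} ∪ HINR={C} → {C,G} (+1)
site 3, node BHINOR: BHINR={C,G} ∪ O={A} → {A,C,G} (+1)
site 3, node BHINORT: BHINOR={A,C,G} ∩ T={A} → {A} (+0)
per-site changes: [3, 3, 4, 3]; total = 13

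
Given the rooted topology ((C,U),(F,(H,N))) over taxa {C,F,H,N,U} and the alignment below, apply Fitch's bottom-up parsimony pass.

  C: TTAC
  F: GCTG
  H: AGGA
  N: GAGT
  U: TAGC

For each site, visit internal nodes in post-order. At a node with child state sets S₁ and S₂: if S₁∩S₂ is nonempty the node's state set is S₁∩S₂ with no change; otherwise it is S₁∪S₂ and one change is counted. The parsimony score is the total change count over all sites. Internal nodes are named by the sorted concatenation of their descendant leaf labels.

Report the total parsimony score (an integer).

10

CU@0: {T} ∩ {T} = {T} (intersection, +0)
HN@0: {A} ∪ {G} = {A,G} (union, +1)
FHN@0: {G} ∩ {A,G} = {G} (intersection, +0)
CFHNU@0: {T} ∪ {G} = {G,T} (union, +1)
CU@1: {T} ∪ {A} = {A,T} (union, +1)
HN@1: {G} ∪ {A} = {A,G} (union, +1)
FHN@1: {C} ∪ {A,G} = {A,C,G} (union, +1)
CFHNU@1: {A,T} ∩ {A,C,G} = {A} (intersection, +0)
CU@2: {A} ∪ {G} = {A,G} (union, +1)
HN@2: {G} ∩ {G} = {G} (intersection, +0)
FHN@2: {T} ∪ {G} = {G,T} (union, +1)
CFHNU@2: {A,G} ∩ {G,T} = {G} (intersection, +0)
CU@3: {C} ∩ {C} = {C} (intersection, +0)
HN@3: {A} ∪ {T} = {A,T} (union, +1)
FHN@3: {G} ∪ {A,T} = {A,G,T} (union, +1)
CFHNU@3: {C} ∪ {A,G,T} = {A,C,G,T} (union, +1)
per-site changes: [2, 3, 2, 3]; total = 10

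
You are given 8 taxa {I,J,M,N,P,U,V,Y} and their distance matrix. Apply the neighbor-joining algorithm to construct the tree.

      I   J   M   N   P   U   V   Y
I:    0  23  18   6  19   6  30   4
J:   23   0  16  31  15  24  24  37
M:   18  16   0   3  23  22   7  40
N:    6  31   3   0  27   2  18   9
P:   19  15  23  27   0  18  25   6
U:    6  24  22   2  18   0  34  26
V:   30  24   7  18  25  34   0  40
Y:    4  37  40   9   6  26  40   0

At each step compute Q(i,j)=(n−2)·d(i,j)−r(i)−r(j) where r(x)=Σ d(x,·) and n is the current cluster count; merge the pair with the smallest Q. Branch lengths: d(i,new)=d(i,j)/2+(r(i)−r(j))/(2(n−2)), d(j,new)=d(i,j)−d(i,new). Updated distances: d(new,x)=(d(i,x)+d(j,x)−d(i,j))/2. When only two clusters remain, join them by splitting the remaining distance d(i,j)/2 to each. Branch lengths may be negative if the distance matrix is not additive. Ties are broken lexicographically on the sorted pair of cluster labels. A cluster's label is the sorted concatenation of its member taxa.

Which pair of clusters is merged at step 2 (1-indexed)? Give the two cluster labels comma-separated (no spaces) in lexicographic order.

P,Y

1. join M+V (d=7, Q=-265) ⇒ MV; edges |M|=-7/12, |V|=91/12
  updated: d(I,MV)=41/2, d(J,MV)=33/2, d(MV,N)=7, d(MV,P)=41/2, d(MV,U)=49/2, d(MV,Y)=73/2
2. join P+Y (d=6, Q=-194) ⇒ PY; edges |P|=17/10, |Y|=43/10
  updated: d(I,PY)=17/2, d(J,PY)=23, d(MV,PY)=51/2, d(N,PY)=15, d(PY,U)=19
3. join J+MV (d=33/2, Q=-291/2) ⇒ JMV; edges |J|=179/16, |MV|=85/16
  updated: d(I,JMV)=27/2, d(JMV,N)=43/4, d(JMV,PY)=16, d(JMV,U)=16
4. join N+U (d=2, Q=-283/4) ⇒ NU; edges |N|=-13/24, |U|=61/24
  updated: d(I,NU)=5, d(JMV,NU)=99/8, d(NU,PY)=16
5. join I+PY (d=17/2, Q=-101/2) ⇒ IPY; edges |I|=7/8, |PY|=61/8
  updated: d(IPY,JMV)=21/2, d(IPY,NU)=25/4
6. join IPY+JMV (d=21/2, Q=-233/8) ⇒ IJMPVY; edges |IPY|=35/16, |JMV|=133/16
  updated: d(IJMPVY,NU)=65/16
7. join IJMPVY+NU (d=65/16) ⇒ IJMNPUVY; edges |IJMPVY|=65/32, |NU|=65/32
final tree: (((I:7/8,(P:17/10,Y:43/10):61/8):35/16,(J:179/16,(M:-7/12,V:91/12):85/16):133/16):65/32,(N:-13/24,U:61/24):65/32)
total length: 873/16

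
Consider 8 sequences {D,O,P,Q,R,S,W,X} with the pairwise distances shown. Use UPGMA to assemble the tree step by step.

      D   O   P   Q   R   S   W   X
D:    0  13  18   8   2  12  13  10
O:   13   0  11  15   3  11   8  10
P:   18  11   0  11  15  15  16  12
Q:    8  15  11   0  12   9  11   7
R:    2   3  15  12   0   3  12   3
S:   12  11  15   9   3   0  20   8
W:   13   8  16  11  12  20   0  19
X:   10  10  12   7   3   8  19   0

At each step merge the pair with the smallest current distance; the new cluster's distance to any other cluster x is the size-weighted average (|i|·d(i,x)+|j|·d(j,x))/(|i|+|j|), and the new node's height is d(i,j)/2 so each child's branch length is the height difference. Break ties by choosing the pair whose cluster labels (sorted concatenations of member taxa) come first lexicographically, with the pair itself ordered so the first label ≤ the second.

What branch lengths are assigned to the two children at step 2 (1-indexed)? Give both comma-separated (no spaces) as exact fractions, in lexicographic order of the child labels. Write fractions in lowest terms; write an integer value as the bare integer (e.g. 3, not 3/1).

9/4,13/4

step 1: merge (D,R) at d=2; branch lengths D→1, R→1; new cluster DR
  updated: d(DR,O)=8, d(DR,P)=33/2, d(DR,Q)=10, d(DR,S)=15/2, d(DR,W)=25/2, d(DR,X)=13/2
step 2: merge (DR,X) at d=13/2; branch lengths DR→9/4, X→13/4; new cluster DRX
  updated: d(DRX,O)=26/3, d(DRX,P)=15, d(DRX,Q)=9, d(DRX,S)=23/3, d(DRX,W)=44/3
step 3: merge (DRX,S) at d=23/3; branch lengths DRX→7/12, S→23/6; new cluster DRSX
  updated: d(DRSX,O)=37/4, d(DRSX,P)=15, d(DRSX,Q)=9, d(DRSX,W)=16
step 4: merge (O,W) at d=8; branch lengths O→4, W→4; new cluster OW
  updated: d(DRSX,OW)=101/8, d(OW,P)=27/2, d(OW,Q)=13
step 5: merge (DRSX,Q) at d=9; branch lengths DRSX→2/3, Q→9/2; new cluster DQRSX
  updated: d(DQRSX,OW)=127/10, d(DQRSX,P)=71/5
step 6: merge (DQRSX,OW) at d=127/10; branch lengths DQRSX→37/20, OW→47/20; new cluster DOQRSWX
  updated: d(DOQRSWX,P)=14
step 7: merge (DOQRSWX,P) at d=14; branch lengths DOQRSWX→13/20, P→7; new cluster DOPQRSWX
final tree: ((((((D:1,R:1):9/4,X:13/4):7/12,S:23/6):2/3,Q:9/2):37/20,(O:4,W:4):47/20):13/20,P:7)
total length: 554/15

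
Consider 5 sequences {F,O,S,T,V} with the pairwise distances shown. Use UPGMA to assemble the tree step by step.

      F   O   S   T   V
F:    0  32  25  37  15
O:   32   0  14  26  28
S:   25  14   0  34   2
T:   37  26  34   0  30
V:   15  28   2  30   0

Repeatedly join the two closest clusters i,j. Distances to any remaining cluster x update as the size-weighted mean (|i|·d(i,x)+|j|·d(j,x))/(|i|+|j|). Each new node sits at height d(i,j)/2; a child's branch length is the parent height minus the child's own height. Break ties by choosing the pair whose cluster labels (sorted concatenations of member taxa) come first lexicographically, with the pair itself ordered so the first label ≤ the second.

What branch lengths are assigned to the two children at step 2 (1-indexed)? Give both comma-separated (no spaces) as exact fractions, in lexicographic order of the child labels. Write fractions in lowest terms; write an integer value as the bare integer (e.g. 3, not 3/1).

10,9

iteration 1: select S,V (d=2); attach at lengths (1, 1); label the merged cluster SV
  updated: d(F,SV)=20, d(O,SV)=21, d(SV,T)=32
iteration 2: select F,SV (d=20); attach at lengths (10, 9); label the merged cluster FSV
  updated: d(FSV,O)=74/3, d(FSV,T)=101/3
iteration 3: select FSV,O (d=74/3); attach at lengths (7/3, 37/3); label the merged cluster FOSV
  updated: d(FOSV,T)=127/4
iteration 4: select FOSV,T (d=127/4); attach at lengths (85/24, 127/8); label the merged cluster FOSTV
final tree: (((F:10,(S:1,V:1):9):7/3,O:37/3):85/24,T:127/8)
total length: 661/12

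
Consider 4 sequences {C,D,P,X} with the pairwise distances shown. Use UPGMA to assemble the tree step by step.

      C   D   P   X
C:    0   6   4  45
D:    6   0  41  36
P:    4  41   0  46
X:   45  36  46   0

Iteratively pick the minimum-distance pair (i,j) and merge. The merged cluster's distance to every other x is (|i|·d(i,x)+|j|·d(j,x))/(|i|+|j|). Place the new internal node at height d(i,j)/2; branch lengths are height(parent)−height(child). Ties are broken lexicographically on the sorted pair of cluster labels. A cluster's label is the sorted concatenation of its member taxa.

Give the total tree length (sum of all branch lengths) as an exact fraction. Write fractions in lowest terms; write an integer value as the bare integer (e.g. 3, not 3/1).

673/12

1. join C+P (d=4) ⇒ CP; edges |C|=2, |P|=2
  updated: d(CP,D)=47/2, d(CP,X)=91/2
2. join CP+D (d=47/2) ⇒ CDP; edges |CP|=39/4, |D|=47/4
  updated: d(CDP,X)=127/3
3. join CDP+X (d=127/3) ⇒ CDPX; edges |CDP|=113/12, |X|=127/6
final tree: (((C:2,P:2):39/4,D:47/4):113/12,X:127/6)
total length: 673/12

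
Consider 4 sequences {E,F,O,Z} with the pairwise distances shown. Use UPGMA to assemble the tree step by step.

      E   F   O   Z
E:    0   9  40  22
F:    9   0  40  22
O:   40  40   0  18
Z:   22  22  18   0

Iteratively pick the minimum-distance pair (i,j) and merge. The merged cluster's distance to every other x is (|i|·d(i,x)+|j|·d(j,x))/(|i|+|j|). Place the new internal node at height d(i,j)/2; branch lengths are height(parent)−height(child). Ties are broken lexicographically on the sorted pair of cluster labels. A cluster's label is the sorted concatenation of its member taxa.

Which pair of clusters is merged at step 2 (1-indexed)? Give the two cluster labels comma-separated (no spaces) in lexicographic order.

O,Z

iteration 1: select E,F (d=9); attach at lengths (9/2, 9/2); label the merged cluster EF
  updated: d(EF,O)=40, d(EF,Z)=22
iteration 2: select O,Z (d=18); attach at lengths (9, 9); label the merged cluster OZ
  updated: d(EF,OZ)=31
iteration 3: select EF,OZ (d=31); attach at lengths (11, 13/2); label the merged cluster EFOZ
final tree: ((E:9/2,F:9/2):11,(O:9,Z:9):13/2)
total length: 89/2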